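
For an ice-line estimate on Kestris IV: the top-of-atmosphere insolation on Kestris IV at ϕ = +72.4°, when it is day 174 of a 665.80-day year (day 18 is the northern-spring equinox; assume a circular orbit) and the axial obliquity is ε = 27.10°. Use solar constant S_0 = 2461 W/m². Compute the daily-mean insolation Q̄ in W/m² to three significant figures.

Solar longitude: L_s = 360° × (174 − 18)/665.80 = 84.350°.
sin δ = sin 27.10° × sin 84.350° = 0.45333, so δ = +26.958°.
cos h₀ = −tan(+72.4°) tan(+26.958°) = -1.6033 ≤ −1 ⇒ polar day, h₀ = π.
Bracket: h₀ sin ϕ sin δ + cos ϕ cos δ sin h₀ = 3.1416×0.95319×0.45333 + 0.30237×0.89134×0.00000 = 1.357516 + 0.000000 = 1.357516.
Q̄ = (S_0/π) × [bracket] = (2461/π) × 1.357516 = 1063 W/m².

Q̄ ≈ 1.06e+03 W/m²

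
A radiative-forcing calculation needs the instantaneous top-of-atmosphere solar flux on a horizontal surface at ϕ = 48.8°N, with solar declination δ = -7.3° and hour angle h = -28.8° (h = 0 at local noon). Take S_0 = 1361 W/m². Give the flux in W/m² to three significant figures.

649 W/m²

cos θ_z = sin ϕ sin δ + cos ϕ cos δ cos h = -0.095605 + 0.572535 = 0.476930.
Flux = S_0 · cos θ_z = 1361 × 0.476930 = 649.1 W/m².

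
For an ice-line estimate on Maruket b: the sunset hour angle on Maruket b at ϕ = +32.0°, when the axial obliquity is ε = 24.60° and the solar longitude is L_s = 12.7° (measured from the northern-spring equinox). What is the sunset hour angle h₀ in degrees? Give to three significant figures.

h₀ = 93.3°

Solar declination: sin δ = sin ε · sin L_s = sin 24.60° × sin 12.7° = 0.09152, so δ = +5.251°.
cos h₀ = −tan ϕ · tan δ = −tan(+32.0°) × tan(+5.251°) = -0.0574, so h₀ = 1.6283 rad = 93.29°.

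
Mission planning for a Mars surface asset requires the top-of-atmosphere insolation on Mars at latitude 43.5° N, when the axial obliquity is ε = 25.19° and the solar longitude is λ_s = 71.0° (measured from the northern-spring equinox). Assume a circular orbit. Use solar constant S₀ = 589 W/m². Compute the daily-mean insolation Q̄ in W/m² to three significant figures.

Solar declination: sin δ = sin ε · sin λ_s = sin 25.19° × sin 71.0° = 0.40243, so δ = +23.730°.
cos H₀ = −tan(+43.5°) tan(+23.730°) = -0.4172, H₀ = 2.0011 rad.
Bracket: H₀ sin φ sin δ + cos φ cos δ sin H₀ = 2.0011×0.68835×0.40243 + 0.72537×0.91545×0.90883 = 0.554330 + 0.603499 = 1.157829.
Q̄ = (S₀/π) × [bracket] = (589/π) × 1.157829 = 217.1 W/m².

Q̄ ≈ 217 W/m²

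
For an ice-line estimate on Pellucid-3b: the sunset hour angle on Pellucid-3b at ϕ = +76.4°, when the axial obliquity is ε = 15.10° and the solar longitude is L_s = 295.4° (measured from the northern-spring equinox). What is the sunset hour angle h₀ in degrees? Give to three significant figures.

Solar declination: sin δ = sin ε · sin L_s = sin 15.10° × sin 295.4° = -0.23532, so δ = -13.611°.
cos h₀ = −tan ϕ · tan δ = 1.0008 ≥ 1, so the host star never rises (polar night) and h₀ = 0.

h₀ = 0.00°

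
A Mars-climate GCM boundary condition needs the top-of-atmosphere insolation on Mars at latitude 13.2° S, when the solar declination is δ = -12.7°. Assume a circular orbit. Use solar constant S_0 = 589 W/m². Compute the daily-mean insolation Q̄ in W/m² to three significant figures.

Q̄ ≈ 193 W/m²

cos h₀ = −tan(-13.2°) tan(-12.700°) = -0.0529, h₀ = 1.6237 rad.
Bracket: h₀ sin ϕ sin δ + cos ϕ cos δ sin h₀ = 1.6237×-0.22835×-0.21985 + 0.97358×0.97553×0.99860 = 0.081514 + 0.948427 = 1.029941.
Q̄ = (S_0/π) × [bracket] = (589/π) × 1.029941 = 193.1 W/m².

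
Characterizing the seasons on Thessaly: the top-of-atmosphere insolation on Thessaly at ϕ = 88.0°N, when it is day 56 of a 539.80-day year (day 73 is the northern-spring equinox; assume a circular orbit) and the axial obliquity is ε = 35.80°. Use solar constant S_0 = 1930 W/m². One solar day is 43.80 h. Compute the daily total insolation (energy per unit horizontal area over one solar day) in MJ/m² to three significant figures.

0.00 MJ/m²

Solar longitude: L_s = 360° × (56 − 73)/539.80 = -11.338°, i.e. -11.338° + 360° = 348.662°.
sin δ = sin 35.80° × sin 348.662° = -0.11500, so δ = -6.603°.
cos h₀ = −tan(+88.0°) tan(-6.603°) = 3.3150 ≥ 1 ⇒ polar night, h₀ = 0 and Q̄ = 0.
Daily total = Q̄ × 43.80 h × 3600 s/h = 0.00 MJ/m².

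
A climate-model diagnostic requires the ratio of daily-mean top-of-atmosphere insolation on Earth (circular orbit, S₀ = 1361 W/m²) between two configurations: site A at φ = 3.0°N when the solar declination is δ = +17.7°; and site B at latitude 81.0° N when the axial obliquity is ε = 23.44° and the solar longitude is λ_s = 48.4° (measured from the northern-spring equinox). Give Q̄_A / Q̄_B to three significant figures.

— Configuration A (φ=+3.0°):
cos H₀ = −tan(+3.0°) tan(+17.700°) = -0.0167, H₀ = 1.5875 rad.
Bracket: H₀ sin φ sin δ + cos φ cos δ sin H₀ = 1.5875×0.05234×0.30403 + 0.99863×0.95266×0.99986 = 0.025262 + 0.951222 = 0.976484.
Q̄ = (S₀/π) × [bracket] = (1361/π) × 0.976484 = 423.03 W/m².
— Configuration B (φ=+81.0°):
Solar declination: sin δ = sin ε · sin λ_s = sin 23.44° × sin 48.4° = 0.29747, so δ = +17.305°.
cos H₀ = −tan(+81.0°) tan(+17.305°) = -1.9672 ≤ −1 ⇒ polar day, H₀ = π.
Bracket: H₀ sin φ sin δ + cos φ cos δ sin H₀ = 3.1416×0.98769×0.29747 + 0.15643×0.95473×0.00000 = 0.923028 + 0.000000 = 0.923028.
Q̄ = (S₀/π) × [bracket] = (1361/π) × 0.923028 = 399.87 W/m².
Ratio Q̄_A / Q̄_B = 423.03 / 399.87 = 1.058.

Q̄_A / Q̄_B ≈ 1.06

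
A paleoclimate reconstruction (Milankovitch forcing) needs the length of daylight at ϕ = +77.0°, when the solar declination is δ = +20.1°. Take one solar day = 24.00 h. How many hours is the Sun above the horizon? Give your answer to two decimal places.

24.00 h

Sunrise equation: cos h₀ = −tan ϕ · tan δ = -1.5851 ≤ −1, so the Sun never sets (polar day) and h₀ = π.
Daylight = 2h₀/(2π) × 24.00 h = (3.1416/π) × 24.00 = 24.00 h.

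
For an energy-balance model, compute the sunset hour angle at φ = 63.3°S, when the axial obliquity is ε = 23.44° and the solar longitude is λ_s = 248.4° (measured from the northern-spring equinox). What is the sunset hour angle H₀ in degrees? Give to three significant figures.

Solar declination: sin δ = sin ε · sin λ_s = sin 23.44° × sin 248.4° = -0.36985, so δ = -21.707°.
cos H₀ = −tan φ · tan δ = −tan(-63.3°) × tan(-21.707°) = -0.7915, so H₀ = 2.4841 rad = 142.33°.

H₀ = 142°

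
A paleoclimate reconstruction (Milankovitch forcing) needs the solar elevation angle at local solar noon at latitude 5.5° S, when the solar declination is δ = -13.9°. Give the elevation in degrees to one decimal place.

At local noon the hour angle is zero, so the zenith angle equals |ϕ − δ| = |-5.5° − (-13.900°)| = 8.400°.
Elevation = 90° − 8.400° = 81.6°.

81.6°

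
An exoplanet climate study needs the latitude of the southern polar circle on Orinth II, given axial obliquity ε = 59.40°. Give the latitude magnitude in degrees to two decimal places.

The polar circle is the lowest latitude that experiences at least one full rotation of continuous darkness at the northern-summer solstice; it lies at |φ| = 90° − ε = 90° − 59.40° = 30.60°.

30.60°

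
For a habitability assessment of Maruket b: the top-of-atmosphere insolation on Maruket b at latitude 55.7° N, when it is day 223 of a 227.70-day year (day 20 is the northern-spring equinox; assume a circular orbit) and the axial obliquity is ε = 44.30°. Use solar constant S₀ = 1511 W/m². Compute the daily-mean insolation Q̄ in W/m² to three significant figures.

Q̄ ≈ 34.8 W/m²

Solar longitude: λ_s = 360° × (223 − 20)/227.70 = 320.949°.
sin δ = sin 44.30° × sin 320.949° = -0.44001, so δ = -26.105°.
cos H₀ = −tan(+55.7°) tan(-26.105°) = 0.7183, H₀ = 0.7694 rad.
Bracket: H₀ sin φ sin δ + cos φ cos δ sin H₀ = 0.7694×0.82610×-0.44001 + 0.56353×0.89799×0.69572 = -0.279671 + 0.352065 = 0.072394.
Q̄ = (S₀/π) × [bracket] = (1511/π) × 0.072394 = 34.82 W/m².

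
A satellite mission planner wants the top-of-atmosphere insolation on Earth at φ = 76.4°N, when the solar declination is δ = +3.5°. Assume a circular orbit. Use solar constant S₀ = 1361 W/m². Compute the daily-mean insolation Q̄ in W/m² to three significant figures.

cos H₀ = −tan(+76.4°) tan(+3.500°) = -0.2528, H₀ = 1.8264 rad.
Bracket: H₀ sin φ sin δ + cos φ cos δ sin H₀ = 1.8264×0.97196×0.06105 + 0.23514×0.99813×0.96751 = 0.108375 + 0.227075 = 0.335450.
Q̄ = (S₀/π) × [bracket] = (1361/π) × 0.335450 = 145.3 W/m².

Q̄ ≈ 145 W/m²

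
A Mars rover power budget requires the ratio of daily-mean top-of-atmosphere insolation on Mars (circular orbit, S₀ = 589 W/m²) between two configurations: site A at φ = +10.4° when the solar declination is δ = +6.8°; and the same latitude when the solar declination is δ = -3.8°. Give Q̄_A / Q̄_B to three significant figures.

Q̄_A / Q̄_B ≈ 1.05

— Configuration A (φ=+10.4°):
cos H₀ = −tan(+10.4°) tan(+6.800°) = -0.0219, H₀ = 1.5927 rad.
Bracket: H₀ sin φ sin δ + cos φ cos δ sin H₀ = 1.5927×0.18052×0.11840 + 0.98357×0.99297×0.99976 = 0.034042 + 0.976421 = 1.010463.
Q̄ = (S₀/π) × [bracket] = (589/π) × 1.010463 = 189.45 W/m².
— Configuration B (φ=+10.4°):
cos H₀ = −tan(+10.4°) tan(-3.800°) = 0.0122, H₀ = 1.5586 rad.
Bracket: H₀ sin φ sin δ + cos φ cos δ sin H₀ = 1.5586×0.18052×-0.06627 + 0.98357×0.99780×0.99993 = -0.018646 + 0.981337 = 0.962691.
Q̄ = (S₀/π) × [bracket] = (589/π) × 0.962691 = 180.49 W/m².
Ratio Q̄_A / Q̄_B = 189.45 / 180.49 = 1.050.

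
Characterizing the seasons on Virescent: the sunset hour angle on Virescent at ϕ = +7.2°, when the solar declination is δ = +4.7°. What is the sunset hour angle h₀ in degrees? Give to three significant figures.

cos h₀ = −tan ϕ · tan δ = −tan(+7.2°) × tan(+4.700°) = -0.0104, so h₀ = 1.5812 rad = 90.60°.

h₀ = 90.6°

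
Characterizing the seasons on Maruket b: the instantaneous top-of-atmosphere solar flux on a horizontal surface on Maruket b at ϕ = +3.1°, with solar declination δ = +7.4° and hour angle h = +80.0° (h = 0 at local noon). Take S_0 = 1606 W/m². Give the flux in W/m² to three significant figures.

cos θ_z = sin ϕ sin δ + cos ϕ cos δ cos h = 0.006965 + 0.171950 = 0.178915.
Flux = S_0 · cos θ_z = 1606 × 0.178915 = 287.3 W/m².

287 W/m²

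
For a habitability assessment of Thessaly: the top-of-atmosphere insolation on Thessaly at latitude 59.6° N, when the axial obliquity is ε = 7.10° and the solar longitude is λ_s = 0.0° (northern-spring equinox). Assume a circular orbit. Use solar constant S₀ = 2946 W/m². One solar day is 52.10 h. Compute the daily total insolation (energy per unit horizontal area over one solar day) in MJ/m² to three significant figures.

89.0 MJ/m²

Solar declination: sin δ = sin ε · sin λ_s = sin 7.10° × sin 0.0° = 0.00000, so δ = +0.000°.
cos H₀ = −tan(+59.6°) tan(+0.000°) = -0.0000, H₀ = 1.5708 rad.
Bracket: H₀ sin φ sin δ + cos φ cos δ sin H₀ = 1.5708×0.86251×0.00000 + 0.50603×1.00000×1.00000 = 0.000000 + 0.506030 = 0.506030.
Q̄ = (S₀/π) × [bracket] = (2946/π) × 0.506030 = 474.53 W/m².
Daily total = Q̄ × 52.10 h × 3600 s/h = 474.53 × 52.10 × 3600 / 10⁶ = 89.00 MJ/m².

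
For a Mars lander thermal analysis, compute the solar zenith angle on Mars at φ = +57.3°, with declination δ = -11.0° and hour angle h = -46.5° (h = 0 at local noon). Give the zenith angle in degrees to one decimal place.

θ_z = 78.2°

cos θ_z = sin φ sin δ + cos φ cos δ cos h = -0.160568 + 0.365044 = 0.204476.
θ_z = arccos(0.204476) = 78.2°.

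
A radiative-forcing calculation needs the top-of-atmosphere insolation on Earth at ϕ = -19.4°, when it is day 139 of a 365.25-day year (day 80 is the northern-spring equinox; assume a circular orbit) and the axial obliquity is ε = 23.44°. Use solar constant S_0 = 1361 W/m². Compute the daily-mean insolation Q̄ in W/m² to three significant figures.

Solar longitude: L_s = 360° × (139 − 80)/365.25 = 58.152°.
sin δ = sin 23.44° × sin 58.152° = 0.33790, so δ = +19.749°.
cos h₀ = −tan(-19.4°) tan(+19.749°) = 0.1264, h₀ = 1.4440 rad.
Bracket: h₀ sin ϕ sin δ + cos ϕ cos δ sin h₀ = 1.4440×-0.33216×0.33790 + 0.94322×0.94118×0.99198 = -0.162070 + 0.880620 = 0.718550.
Q̄ = (S_0/π) × [bracket] = (1361/π) × 0.718550 = 311.3 W/m².

Q̄ ≈ 311 W/m²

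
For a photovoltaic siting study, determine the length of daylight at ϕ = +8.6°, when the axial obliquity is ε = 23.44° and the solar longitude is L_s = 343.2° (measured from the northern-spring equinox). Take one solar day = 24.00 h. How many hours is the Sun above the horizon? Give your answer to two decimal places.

Solar declination: sin δ = sin ε · sin L_s = sin 23.44° × sin 343.2° = -0.11497, so δ = -6.602°.
cos h₀ = −tan ϕ · tan δ = −tan(+8.6°) × tan(-6.602°) = 0.0175, so h₀ = 1.5533 rad = 89.00°.
Daylight = 2h₀/(2π) × 24.00 h = (1.5533/π) × 24.00 = 11.87 h.

11.87 h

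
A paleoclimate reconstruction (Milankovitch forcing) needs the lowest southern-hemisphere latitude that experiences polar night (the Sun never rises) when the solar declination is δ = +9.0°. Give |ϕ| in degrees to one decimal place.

|ϕ| = 81.0°

Polar night requires cos h₀ = −tan ϕ tan δ ≥ 1, i.e. tan ϕ tan δ ≤ −1.
The boundary is |tan ϕ| · |tan δ| = 1, so |ϕ| = 90° − |δ| = 90° − 9.0° = 81.0° in the southern hemisphere.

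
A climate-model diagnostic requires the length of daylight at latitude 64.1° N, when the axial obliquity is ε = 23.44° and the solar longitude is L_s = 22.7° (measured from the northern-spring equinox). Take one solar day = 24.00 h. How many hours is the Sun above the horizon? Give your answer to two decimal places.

Solar declination: sin δ = sin ε · sin L_s = sin 23.44° × sin 22.7° = 0.15351, so δ = +8.830°.
cos h₀ = −tan ϕ · tan δ = −tan(+64.1°) × tan(+8.830°) = -0.3199, so h₀ = 1.8965 rad = 108.66°.
Daylight = 2h₀/(2π) × 24.00 h = (1.8965/π) × 24.00 = 14.49 h.

14.49 h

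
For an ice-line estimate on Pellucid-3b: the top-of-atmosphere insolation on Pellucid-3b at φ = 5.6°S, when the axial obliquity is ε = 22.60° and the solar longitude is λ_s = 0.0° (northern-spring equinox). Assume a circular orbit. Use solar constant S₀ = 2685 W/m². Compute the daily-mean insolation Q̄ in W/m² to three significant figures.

Solar declination: sin δ = sin ε · sin λ_s = sin 22.60° × sin 0.0° = 0.00000, so δ = +0.000°.
cos H₀ = −tan(-5.6°) tan(+0.000°) = 0.0000, H₀ = 1.5708 rad.
Bracket: H₀ sin φ sin δ + cos φ cos δ sin H₀ = 1.5708×-0.09758×0.00000 + 0.99523×1.00000×1.00000 = -0.000000 + 0.995230 = 0.995230.
Q̄ = (S₀/π) × [bracket] = (2685/π) × 0.995230 = 850.6 W/m².

Q̄ ≈ 851 W/m²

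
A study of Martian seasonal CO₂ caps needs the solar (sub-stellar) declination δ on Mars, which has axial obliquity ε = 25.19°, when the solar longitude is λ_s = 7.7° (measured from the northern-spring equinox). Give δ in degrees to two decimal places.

sin δ = sin ε · sin λ_s = sin 25.19° × sin 7.7° = 0.057027.
δ = arcsin(0.057027) = +3.27°.

δ = +3.27°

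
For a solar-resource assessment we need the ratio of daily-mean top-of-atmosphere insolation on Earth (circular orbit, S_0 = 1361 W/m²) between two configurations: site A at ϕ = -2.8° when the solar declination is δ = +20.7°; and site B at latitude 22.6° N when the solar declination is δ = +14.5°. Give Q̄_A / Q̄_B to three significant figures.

Q̄_A / Q̄_B ≈ 0.864

— Configuration A (ϕ=-2.8°):
cos h₀ = −tan(-2.8°) tan(+20.700°) = 0.0185, h₀ = 1.5523 rad.
Bracket: h₀ sin ϕ sin δ + cos ϕ cos δ sin h₀ = 1.5523×-0.04885×0.35347 + 0.99881×0.93544×0.99983 = -0.026804 + 0.934168 = 0.907364.
Q̄ = (S_0/π) × [bracket] = (1361/π) × 0.907364 = 393.09 W/m².
— Configuration B (ϕ=+22.6°):
cos h₀ = −tan(+22.6°) tan(+14.500°) = -0.1077, h₀ = 1.6787 rad.
Bracket: h₀ sin ϕ sin δ + cos ϕ cos δ sin h₀ = 1.6787×0.38430×0.25038 + 0.92321×0.96815×0.99419 = 0.161526 + 0.888613 = 1.050139.
Q̄ = (S_0/π) × [bracket] = (1361/π) × 1.050139 = 454.94 W/m².
Ratio Q̄_A / Q̄_B = 393.09 / 454.94 = 0.8640.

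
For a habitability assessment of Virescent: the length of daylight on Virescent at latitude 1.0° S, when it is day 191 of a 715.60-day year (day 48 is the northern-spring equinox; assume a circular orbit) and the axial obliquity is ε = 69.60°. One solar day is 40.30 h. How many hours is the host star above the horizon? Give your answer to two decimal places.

19.71 h

Solar longitude: λ_s = 360° × (191 − 48)/715.60 = 71.940°.
sin δ = sin 69.60° × sin 71.940° = 0.89110, so δ = +63.012°.
cos H₀ = −tan φ · tan δ = −tan(-1.0°) × tan(+63.012°) = 0.0343, so H₀ = 1.5365 rad = 88.04°.
Daylight = 2H₀/(2π) × 40.30 h = (1.5365/π) × 40.30 = 19.71 h.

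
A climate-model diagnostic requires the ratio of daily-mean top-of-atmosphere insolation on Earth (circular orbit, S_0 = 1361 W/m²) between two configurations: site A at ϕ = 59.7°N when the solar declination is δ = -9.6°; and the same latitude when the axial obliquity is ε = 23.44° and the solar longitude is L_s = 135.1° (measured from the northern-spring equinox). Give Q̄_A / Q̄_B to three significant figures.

Q̄_A / Q̄_B ≈ 0.315

— Configuration A (ϕ=+59.7°):
cos h₀ = −tan(+59.7°) tan(-9.600°) = 0.2894, h₀ = 1.2772 rad.
Bracket: h₀ sin ϕ sin δ + cos ϕ cos δ sin h₀ = 1.2772×0.86340×-0.16677 + 0.50453×0.98600×0.95719 = -0.183903 + 0.476170 = 0.292267.
Q̄ = (S_0/π) × [bracket] = (1361/π) × 0.292267 = 126.62 W/m².
— Configuration B (ϕ=+59.7°):
Solar declination: sin δ = sin ε · sin L_s = sin 23.44° × sin 135.1° = 0.28079, so δ = +16.307°.
cos h₀ = −tan(+59.7°) tan(+16.307°) = -0.5007, h₀ = 2.0951 rad.
Bracket: h₀ sin ϕ sin δ + cos ϕ cos δ sin h₀ = 2.0951×0.86340×0.28079 + 0.50453×0.95977×0.86565 = 0.507924 + 0.419176 = 0.927100.
Q̄ = (S_0/π) × [bracket] = (1361/π) × 0.927100 = 401.64 W/m².
Ratio Q̄_A / Q̄_B = 126.62 / 401.64 = 0.3153.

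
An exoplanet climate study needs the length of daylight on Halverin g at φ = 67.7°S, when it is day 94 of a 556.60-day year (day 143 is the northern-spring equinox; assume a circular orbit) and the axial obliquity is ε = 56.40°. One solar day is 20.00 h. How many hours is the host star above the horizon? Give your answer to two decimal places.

Solar longitude: λ_s = 360° × (94 − 143)/556.60 = -31.692°, i.e. -31.692° + 360° = 328.308°.
sin δ = sin 56.40° × sin 328.308° = -0.43758, so δ = -25.950°.
Sunrise equation: cos H₀ = −tan φ · tan δ = -1.1866 ≤ −1, so the host star never sets (polar day) and H₀ = π.
Daylight = 2H₀/(2π) × 20.00 h = (3.1416/π) × 20.00 = 20.00 h.

20.00 h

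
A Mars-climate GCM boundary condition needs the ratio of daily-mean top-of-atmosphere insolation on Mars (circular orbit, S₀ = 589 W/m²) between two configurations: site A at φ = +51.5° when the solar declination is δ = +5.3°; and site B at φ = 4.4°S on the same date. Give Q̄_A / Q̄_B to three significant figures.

Q̄_A / Q̄_B ≈ 0.751

— Configuration A (φ=+51.5°):
cos H₀ = −tan(+51.5°) tan(+5.300°) = -0.1166, H₀ = 1.6877 rad.
Bracket: H₀ sin φ sin δ + cos φ cos δ sin H₀ = 1.6877×0.78261×0.09237 + 0.62251×0.99572×0.99318 = 0.122003 + 0.615618 = 0.737621.
Q̄ = (S₀/π) × [bracket] = (589/π) × 0.737621 = 138.29 W/m².
— Configuration B (φ=-4.4°):
cos H₀ = −tan(-4.4°) tan(+5.300°) = 0.0071, H₀ = 1.5637 rad.
Bracket: H₀ sin φ sin δ + cos φ cos δ sin H₀ = 1.5637×-0.07672×0.09237 + 0.99705×0.99572×0.99997 = -0.011081 + 0.992753 = 0.981672.
Q̄ = (S₀/π) × [bracket] = (589/π) × 0.981672 = 184.05 W/m².
Ratio Q̄_A / Q̄_B = 138.29 / 184.05 = 0.7514.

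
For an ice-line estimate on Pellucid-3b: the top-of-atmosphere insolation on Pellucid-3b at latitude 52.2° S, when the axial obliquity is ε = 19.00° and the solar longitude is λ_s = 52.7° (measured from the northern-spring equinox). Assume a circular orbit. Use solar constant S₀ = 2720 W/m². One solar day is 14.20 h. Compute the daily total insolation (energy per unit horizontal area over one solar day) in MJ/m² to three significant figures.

Solar declination: sin δ = sin ε · sin λ_s = sin 19.00° × sin 52.7° = 0.25898, so δ = +15.010°.
cos H₀ = −tan(-52.2°) tan(+15.010°) = 0.3457, H₀ = 1.2178 rad.
Bracket: H₀ sin φ sin δ + cos φ cos δ sin H₀ = 1.2178×-0.79016×0.25898 + 0.61291×0.96588×0.93836 = -0.249205 + 0.555507 = 0.306302.
Q̄ = (S₀/π) × [bracket] = (2720/π) × 0.306302 = 265.20 W/m².
Daily total = Q̄ × 14.20 h × 3600 s/h = 265.20 × 14.20 × 3600 / 10⁶ = 13.56 MJ/m².

13.6 MJ/m²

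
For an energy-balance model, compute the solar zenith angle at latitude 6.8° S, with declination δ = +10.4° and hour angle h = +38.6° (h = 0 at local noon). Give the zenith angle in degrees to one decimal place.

cos θ_z = sin φ sin δ + cos φ cos δ cos h = -0.021374 + 0.763274 = 0.741900.
θ_z = arccos(0.741900) = 42.1°.

θ_z = 42.1°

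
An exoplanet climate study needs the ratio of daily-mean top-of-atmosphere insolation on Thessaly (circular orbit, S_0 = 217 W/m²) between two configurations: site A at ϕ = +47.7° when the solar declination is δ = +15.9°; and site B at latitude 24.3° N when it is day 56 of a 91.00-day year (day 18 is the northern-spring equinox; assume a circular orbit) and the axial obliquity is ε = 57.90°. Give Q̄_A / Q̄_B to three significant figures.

— Configuration A (ϕ=+47.7°):
cos h₀ = −tan(+47.7°) tan(+15.900°) = -0.3131, h₀ = 1.8892 rad.
Bracket: h₀ sin ϕ sin δ + cos ϕ cos δ sin h₀ = 1.8892×0.73963×0.27396 + 0.67301×0.96174×0.94974 = 0.382807 + 0.614729 = 0.997536.
Q̄ = (S_0/π) × [bracket] = (217/π) × 0.997536 = 68.903 W/m².
— Configuration B (ϕ=+24.3°):
Solar longitude: L_s = 360° × (56 − 18)/91.00 = 150.330°.
sin δ = sin 57.90° × sin 150.330° = 0.41933, so δ = +24.792°.
cos h₀ = −tan(+24.3°) tan(+24.792°) = -0.2086, h₀ = 1.7809 rad.
Bracket: h₀ sin ϕ sin δ + cos ϕ cos δ sin h₀ = 1.7809×0.41151×0.41933 + 0.91140×0.90783×0.97801 = 0.307309 + 0.809202 = 1.116511.
Q̄ = (S_0/π) × [bracket] = (217/π) × 1.116511 = 77.121 W/m².
Ratio Q̄_A / Q̄_B = 68.903 / 77.121 = 0.8934.

Q̄_A / Q̄_B ≈ 0.893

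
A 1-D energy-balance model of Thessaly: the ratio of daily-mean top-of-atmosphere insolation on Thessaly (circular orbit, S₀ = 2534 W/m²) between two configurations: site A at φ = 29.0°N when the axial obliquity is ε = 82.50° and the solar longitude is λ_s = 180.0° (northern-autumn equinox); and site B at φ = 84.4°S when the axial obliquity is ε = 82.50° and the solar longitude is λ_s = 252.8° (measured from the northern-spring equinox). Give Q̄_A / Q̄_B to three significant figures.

Q̄_A / Q̄_B ≈ 0.295

— Configuration A (φ=+29.0°):
Solar declination: sin δ = sin ε · sin λ_s = sin 82.50° × sin 180.0° = 0.00000, so δ = +0.000°.
cos H₀ = −tan(+29.0°) tan(+0.000°) = -0.0000, H₀ = 1.5708 rad.
Bracket: H₀ sin φ sin δ + cos φ cos δ sin H₀ = 1.5708×0.48481×0.00000 + 0.87462×1.00000×1.00000 = 0.000000 + 0.874620 = 0.874620.
Q̄ = (S₀/π) × [bracket] = (2534/π) × 0.874620 = 705.47 W/m².
— Configuration B (φ=-84.4°):
Solar declination: sin δ = sin ε · sin λ_s = sin 82.50° × sin 252.8° = -0.94711, so δ = -71.281°.
cos H₀ = −tan(-84.4°) tan(-71.281°) = -30.0987 ≤ −1 ⇒ polar day, H₀ = π.
Bracket: H₀ sin φ sin δ + cos φ cos δ sin H₀ = 3.1416×-0.99523×-0.94711 + 0.09758×0.32092×0.00000 = 2.961248 + 0.000000 = 2.961248.
Q̄ = (S₀/π) × [bracket] = (2534/π) × 2.961248 = 2388.5 W/m².
Ratio Q̄_A / Q̄_B = 705.47 / 2388.5 = 0.2954.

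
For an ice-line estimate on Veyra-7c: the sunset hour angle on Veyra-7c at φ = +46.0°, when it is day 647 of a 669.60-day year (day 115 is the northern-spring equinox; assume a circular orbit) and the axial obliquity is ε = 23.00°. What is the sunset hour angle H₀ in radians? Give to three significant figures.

Solar longitude: λ_s = 360° × (647 − 115)/669.60 = 286.022°.
sin δ = sin 23.00° × sin 286.022° = -0.37555, so δ = -22.059°.
cos H₀ = −tan φ · tan δ = −tan(+46.0°) × tan(-22.059°) = 0.4196, so H₀ = 1.1378 rad = 65.19°.

H₀ = 1.14 rad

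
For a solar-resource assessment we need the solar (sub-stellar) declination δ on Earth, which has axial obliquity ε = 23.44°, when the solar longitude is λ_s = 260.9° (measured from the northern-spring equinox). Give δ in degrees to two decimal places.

sin δ = sin ε · sin λ_s = sin 23.44° × sin 260.9° = -0.392782.
δ = arcsin(-0.392782) = -23.13°.

δ = -23.13°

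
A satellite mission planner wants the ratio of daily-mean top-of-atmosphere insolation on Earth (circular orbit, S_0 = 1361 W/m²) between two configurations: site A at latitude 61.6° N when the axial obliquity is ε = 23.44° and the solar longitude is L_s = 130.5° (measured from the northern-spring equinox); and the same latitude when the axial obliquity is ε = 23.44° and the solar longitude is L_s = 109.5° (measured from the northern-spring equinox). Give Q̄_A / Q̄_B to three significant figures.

— Configuration A (ϕ=+61.6°):
Solar declination: sin δ = sin ε · sin L_s = sin 23.44° × sin 130.5° = 0.30248, so δ = +17.607°.
cos h₀ = −tan(+61.6°) tan(+17.607°) = -0.5869, h₀ = 2.1980 rad.
Bracket: h₀ sin ϕ sin δ + cos ϕ cos δ sin h₀ = 2.1980×0.87965×0.30248 + 0.47562×0.95316×0.80964 = 0.584836 + 0.367044 = 0.951880.
Q̄ = (S_0/π) × [bracket] = (1361/π) × 0.951880 = 412.37 W/m².
— Configuration B (ϕ=+61.6°):
Solar declination: sin δ = sin ε · sin L_s = sin 23.44° × sin 109.5° = 0.37497, so δ = +22.023°.
cos h₀ = −tan(+61.6°) tan(+22.023°) = -0.7481, h₀ = 2.4160 rad.
Bracket: h₀ sin ϕ sin δ + cos ϕ cos δ sin h₀ = 2.4160×0.87965×0.37497 + 0.47562×0.92704×0.66361 = 0.796899 + 0.292598 = 1.089497.
Q̄ = (S_0/π) × [bracket] = (1361/π) × 1.089497 = 471.99 W/m².
Ratio Q̄_A / Q̄_B = 412.37 / 471.99 = 0.8737.

Q̄_A / Q̄_B ≈ 0.874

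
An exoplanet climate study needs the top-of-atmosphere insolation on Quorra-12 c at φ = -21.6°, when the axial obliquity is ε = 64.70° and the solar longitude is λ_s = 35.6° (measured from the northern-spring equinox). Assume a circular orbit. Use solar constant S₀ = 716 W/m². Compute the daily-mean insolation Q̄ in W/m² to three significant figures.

Solar declination: sin δ = sin ε · sin λ_s = sin 64.70° × sin 35.6° = 0.52629, so δ = +31.755°.
cos H₀ = −tan(-21.6°) tan(+31.755°) = 0.2451, H₀ = 1.3232 rad.
Bracket: H₀ sin φ sin δ + cos φ cos δ sin H₀ = 1.3232×-0.36812×0.52629 + 0.92978×0.85031×0.96951 = -0.256354 + 0.766496 = 0.510142.
Q̄ = (S₀/π) × [bracket] = (716/π) × 0.510142 = 116.3 W/m².

Q̄ ≈ 116 W/m²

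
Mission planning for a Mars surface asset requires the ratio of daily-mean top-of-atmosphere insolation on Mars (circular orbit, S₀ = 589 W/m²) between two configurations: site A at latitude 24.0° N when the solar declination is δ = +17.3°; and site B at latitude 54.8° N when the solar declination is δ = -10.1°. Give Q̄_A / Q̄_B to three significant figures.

— Configuration A (φ=+24.0°):
cos H₀ = −tan(+24.0°) tan(+17.300°) = -0.1387, H₀ = 1.7099 rad.
Bracket: H₀ sin φ sin δ + cos φ cos δ sin H₀ = 1.7099×0.40674×0.29737 + 0.91355×0.95476×0.99034 = 0.206816 + 0.863795 = 1.070611.
Q̄ = (S₀/π) × [bracket] = (589/π) × 1.070611 = 200.72 W/m².
— Configuration B (φ=+54.8°):
cos H₀ = −tan(+54.8°) tan(-10.100°) = 0.2525, H₀ = 1.3155 rad.
Bracket: H₀ sin φ sin δ + cos φ cos δ sin H₀ = 1.3155×0.81714×-0.17537 + 0.57643×0.98450×0.96759 = -0.188514 + 0.549103 = 0.360589.
Q̄ = (S₀/π) × [bracket] = (589/π) × 0.360589 = 67.605 W/m².
Ratio Q̄_A / Q̄_B = 200.72 / 67.605 = 2.969.

Q̄_A / Q̄_B ≈ 2.97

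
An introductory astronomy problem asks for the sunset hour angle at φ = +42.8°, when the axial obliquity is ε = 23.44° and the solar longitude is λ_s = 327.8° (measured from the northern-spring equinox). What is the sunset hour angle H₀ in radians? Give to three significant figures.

Solar declination: sin δ = sin ε · sin λ_s = sin 23.44° × sin 327.8° = -0.21197, so δ = -12.238°.
cos H₀ = −tan φ · tan δ = −tan(+42.8°) × tan(-12.238°) = 0.2009, so H₀ = 1.3686 rad = 78.41°.

H₀ = 1.37 rad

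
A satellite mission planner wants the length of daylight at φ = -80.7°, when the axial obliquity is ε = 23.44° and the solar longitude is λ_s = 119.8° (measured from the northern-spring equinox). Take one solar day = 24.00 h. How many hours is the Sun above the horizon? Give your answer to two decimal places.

0.00 h

Solar declination: sin δ = sin ε · sin λ_s = sin 23.44° × sin 119.8° = 0.34519, so δ = +20.193°.
cos H₀ = −tan φ · tan δ = 2.2460 ≥ 1, so the Sun never rises (polar night) and H₀ = 0.
Daylight = 2H₀/(2π) × 24.00 h = (0.0000/π) × 24.00 = 0.00 h.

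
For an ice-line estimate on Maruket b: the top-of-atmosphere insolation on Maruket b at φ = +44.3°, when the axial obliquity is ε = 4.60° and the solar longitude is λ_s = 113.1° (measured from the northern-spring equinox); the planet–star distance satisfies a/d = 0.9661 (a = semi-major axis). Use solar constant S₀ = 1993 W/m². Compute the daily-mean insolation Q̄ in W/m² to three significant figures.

Q̄ ≈ 472 W/m²

Solar declination: sin δ = sin ε · sin λ_s = sin 4.60° × sin 113.1° = 0.07377, so δ = +4.230°.
cos H₀ = −tan(+44.3°) tan(+4.230°) = -0.0722, H₀ = 1.6430 rad.
Bracket: H₀ sin φ sin δ + cos φ cos δ sin H₀ = 1.6430×0.69842×0.07377 + 0.71569×0.99728×0.99739 = 0.084651 + 0.711880 = 0.796531.
Inverse-square distance factor (a/d)² = 0.9661² = 0.933349.
Q̄ = (S₀/π) × 0.933349 × [bracket] = (1993/π) × 0.933349 × 0.796531 = 471.6 W/m².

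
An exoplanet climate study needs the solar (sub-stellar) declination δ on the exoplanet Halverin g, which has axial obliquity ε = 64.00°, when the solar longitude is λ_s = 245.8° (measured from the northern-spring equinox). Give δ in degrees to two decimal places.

sin δ = sin ε · sin λ_s = sin 64.00° × sin 245.8° = -0.819808.
δ = arcsin(-0.819808) = -55.07°.

δ = -55.07°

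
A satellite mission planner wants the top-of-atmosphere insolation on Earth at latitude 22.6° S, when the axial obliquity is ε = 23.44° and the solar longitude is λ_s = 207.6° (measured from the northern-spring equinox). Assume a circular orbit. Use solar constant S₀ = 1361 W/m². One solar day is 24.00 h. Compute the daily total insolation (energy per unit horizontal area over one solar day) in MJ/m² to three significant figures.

Solar declination: sin δ = sin ε · sin λ_s = sin 23.44° × sin 207.6° = -0.18429, so δ = -10.620°.
cos H₀ = −tan(-22.6°) tan(-10.620°) = -0.0781, H₀ = 1.6489 rad.
Bracket: H₀ sin φ sin δ + cos φ cos δ sin H₀ = 1.6489×-0.38430×-0.18429 + 0.92321×0.98287×0.99695 = 0.116779 + 0.904628 = 1.021407.
Q̄ = (S₀/π) × [bracket] = (1361/π) × 1.021407 = 442.49 W/m².
Daily total = Q̄ × 24.00 h × 3600 s/h = 442.49 × 24.00 × 3600 / 10⁶ = 38.23 MJ/m².

38.2 MJ/m²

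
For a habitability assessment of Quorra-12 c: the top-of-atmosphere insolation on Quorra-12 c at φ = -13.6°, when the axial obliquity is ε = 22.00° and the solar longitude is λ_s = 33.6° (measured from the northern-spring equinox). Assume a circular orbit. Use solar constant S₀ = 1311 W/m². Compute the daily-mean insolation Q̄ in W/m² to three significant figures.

Q̄ ≈ 365 W/m²

Solar declination: sin δ = sin ε · sin λ_s = sin 22.00° × sin 33.6° = 0.20730, so δ = +11.964°.
cos H₀ = −tan(-13.6°) tan(+11.964°) = 0.0513, H₀ = 1.5195 rad.
Bracket: H₀ sin φ sin δ + cos φ cos δ sin H₀ = 1.5195×-0.23514×0.20730 + 0.97196×0.97828×0.99869 = -0.074067 + 0.949603 = 0.875536.
Q̄ = (S₀/π) × [bracket] = (1311/π) × 0.875536 = 365.4 W/m².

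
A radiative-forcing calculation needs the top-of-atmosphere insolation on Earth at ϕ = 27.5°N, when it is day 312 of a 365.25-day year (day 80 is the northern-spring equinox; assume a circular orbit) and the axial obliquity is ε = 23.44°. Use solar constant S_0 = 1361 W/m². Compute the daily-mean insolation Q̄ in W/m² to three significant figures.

Solar longitude: L_s = 360° × (312 − 80)/365.25 = 228.665°.
sin δ = sin 23.44° × sin 228.665° = -0.29869, so δ = -17.379°.
cos h₀ = −tan(+27.5°) tan(-17.379°) = 0.1629, h₀ = 1.4071 rad.
Bracket: h₀ sin ϕ sin δ + cos ϕ cos δ sin h₀ = 1.4071×0.46175×-0.29869 + 0.88701×0.95435×0.98664 = -0.194067 + 0.835209 = 0.641142.
Q̄ = (S_0/π) × [bracket] = (1361/π) × 0.641142 = 277.8 W/m².

Q̄ ≈ 278 W/m²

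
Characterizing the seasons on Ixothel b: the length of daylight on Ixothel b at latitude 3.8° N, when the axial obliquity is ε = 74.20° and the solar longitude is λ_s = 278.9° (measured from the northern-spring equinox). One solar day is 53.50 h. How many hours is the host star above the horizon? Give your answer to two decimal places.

Solar declination: sin δ = sin ε · sin λ_s = sin 74.20° × sin 278.9° = -0.95063, so δ = -71.922°.
cos H₀ = −tan φ · tan δ = −tan(+3.8°) × tan(-71.922°) = 0.2035, so H₀ = 1.3659 rad = 78.26°.
Daylight = 2H₀/(2π) × 53.50 h = (1.3659/π) × 53.50 = 23.26 h.

23.26 h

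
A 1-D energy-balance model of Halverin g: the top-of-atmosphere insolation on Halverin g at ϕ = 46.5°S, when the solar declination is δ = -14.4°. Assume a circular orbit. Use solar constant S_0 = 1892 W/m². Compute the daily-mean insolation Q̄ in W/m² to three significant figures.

cos h₀ = −tan(-46.5°) tan(-14.400°) = -0.2706, h₀ = 1.8448 rad.
Bracket: h₀ sin ϕ sin δ + cos ϕ cos δ sin h₀ = 1.8448×-0.72537×-0.24869 + 0.68835×0.96858×0.96270 = 0.332788 + 0.641853 = 0.974641.
Q̄ = (S_0/π) × [bracket] = (1892/π) × 0.974641 = 587.0 W/m².

Q̄ ≈ 587 W/m²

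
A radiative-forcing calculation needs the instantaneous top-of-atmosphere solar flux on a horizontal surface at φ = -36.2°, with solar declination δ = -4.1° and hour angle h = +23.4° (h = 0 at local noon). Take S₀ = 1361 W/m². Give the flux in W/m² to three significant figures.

cos θ_z = sin φ sin δ + cos φ cos δ cos h = 0.042227 + 0.738696 = 0.780923.
Flux = S₀ · cos θ_z = 1361 × 0.780923 = 1063 W/m².

1.06e+03 W/m²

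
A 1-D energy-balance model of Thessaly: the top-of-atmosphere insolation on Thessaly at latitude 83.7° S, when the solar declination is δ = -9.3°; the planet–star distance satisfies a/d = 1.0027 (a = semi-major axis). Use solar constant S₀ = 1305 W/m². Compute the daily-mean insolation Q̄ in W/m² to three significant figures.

cos H₀ = −tan(-83.7°) tan(-9.300°) = -1.4833 ≤ −1 ⇒ polar day, H₀ = π.
Bracket: H₀ sin φ sin δ + cos φ cos δ sin H₀ = 3.1416×-0.99396×-0.16160 + 0.10973×0.98686×0.00000 = 0.504616 + 0.000000 = 0.504616.
Inverse-square distance factor (a/d)² = 1.0027² = 1.005407.
Q̄ = (S₀/π) × 1.005407 × [bracket] = (1305/π) × 1.005407 × 0.504616 = 210.7 W/m².

Q̄ ≈ 211 W/m²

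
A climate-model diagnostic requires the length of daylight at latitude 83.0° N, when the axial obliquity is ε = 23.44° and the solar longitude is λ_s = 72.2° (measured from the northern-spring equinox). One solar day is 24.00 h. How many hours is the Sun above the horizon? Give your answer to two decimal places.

Solar declination: sin δ = sin ε · sin λ_s = sin 23.44° × sin 72.2° = 0.37875, so δ = +22.256°.
Sunrise equation: cos H₀ = −tan φ · tan δ = -3.3329 ≤ −1, so the Sun never sets (polar day) and H₀ = π.
Daylight = 2H₀/(2π) × 24.00 h = (3.1416/π) × 24.00 = 24.00 h.

24.00 h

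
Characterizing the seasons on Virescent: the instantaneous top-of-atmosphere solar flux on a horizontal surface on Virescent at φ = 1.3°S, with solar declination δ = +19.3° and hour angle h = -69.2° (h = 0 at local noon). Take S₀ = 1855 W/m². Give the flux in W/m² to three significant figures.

cos θ_z = sin φ sin δ + cos φ cos δ cos h = -0.007498 + 0.335064 = 0.327566.
Flux = S₀ · cos θ_z = 1855 × 0.327566 = 607.6 W/m².

608 W/m²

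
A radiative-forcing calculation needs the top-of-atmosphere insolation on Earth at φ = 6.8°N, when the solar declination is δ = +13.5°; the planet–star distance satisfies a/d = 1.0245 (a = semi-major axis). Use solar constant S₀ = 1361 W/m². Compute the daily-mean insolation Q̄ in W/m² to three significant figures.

Q̄ ≈ 459 W/m²

cos H₀ = −tan(+6.8°) tan(+13.500°) = -0.0286, H₀ = 1.5994 rad.
Bracket: H₀ sin φ sin δ + cos φ cos δ sin H₀ = 1.5994×0.11840×0.23345 + 0.99297×0.97237×0.99959 = 0.044208 + 0.965138 = 1.009346.
Inverse-square distance factor (a/d)² = 1.0245² = 1.049600.
Q̄ = (S₀/π) × 1.049600 × [bracket] = (1361/π) × 1.049600 × 1.009346 = 459.0 W/m².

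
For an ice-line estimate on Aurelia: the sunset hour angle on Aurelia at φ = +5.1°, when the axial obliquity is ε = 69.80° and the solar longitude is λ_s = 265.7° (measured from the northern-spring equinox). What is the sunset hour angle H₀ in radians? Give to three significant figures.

Solar declination: sin δ = sin ε · sin λ_s = sin 69.80° × sin 265.7° = -0.93585, so δ = -69.366°.
cos H₀ = −tan φ · tan δ = −tan(+5.1°) × tan(-69.366°) = 0.2370, so H₀ = 1.3315 rad = 76.29°.

H₀ = 1.33 rad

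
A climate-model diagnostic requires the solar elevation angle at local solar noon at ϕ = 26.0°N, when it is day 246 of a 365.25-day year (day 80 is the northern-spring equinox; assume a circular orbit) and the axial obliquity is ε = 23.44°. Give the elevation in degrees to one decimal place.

Solar longitude: L_s = 360° × (246 − 80)/365.25 = 163.614°.
sin δ = sin 23.44° × sin 163.614° = 0.11222, so δ = +6.443°.
At local noon the hour angle is zero, so the zenith angle equals |ϕ − δ| = |+26.0° − (+6.443°)| = 19.557°.
Elevation = 90° − 19.557° = 70.4°.

70.4°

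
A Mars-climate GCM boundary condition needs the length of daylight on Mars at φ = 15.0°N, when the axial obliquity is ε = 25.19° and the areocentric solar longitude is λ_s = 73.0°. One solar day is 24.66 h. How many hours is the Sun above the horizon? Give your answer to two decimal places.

13.27 h

sin δ = sin 25.19° × sin 73.0° = 0.40702, so δ = +24.018°.
cos H₀ = −tan φ · tan δ = −tan(+15.0°) × tan(+24.018°) = -0.1194, so H₀ = 1.6905 rad = 96.86°.
Daylight = 2H₀/(2π) × 24.66 h = (1.6905/π) × 24.66 = 13.27 h.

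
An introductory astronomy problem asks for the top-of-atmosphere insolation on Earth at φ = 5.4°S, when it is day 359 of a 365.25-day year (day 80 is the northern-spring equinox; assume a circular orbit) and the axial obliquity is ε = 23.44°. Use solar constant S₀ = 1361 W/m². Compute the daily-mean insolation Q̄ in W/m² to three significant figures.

Q̄ ≈ 422 W/m²

Solar longitude: λ_s = 360° × (359 − 80)/365.25 = 274.990°.
sin δ = sin 23.44° × sin 274.990° = -0.39628, so δ = -23.346°.
cos H₀ = −tan(-5.4°) tan(-23.346°) = -0.0408, H₀ = 1.6116 rad.
Bracket: H₀ sin φ sin δ + cos φ cos δ sin H₀ = 1.6116×-0.09411×-0.39628 + 0.99556×0.91813×0.99917 = 0.060103 + 0.913295 = 0.973398.
Q̄ = (S₀/π) × [bracket] = (1361/π) × 0.973398 = 421.7 W/m².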